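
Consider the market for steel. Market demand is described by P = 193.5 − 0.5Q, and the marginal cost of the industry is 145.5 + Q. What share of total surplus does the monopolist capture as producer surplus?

The monopolist equates marginal revenue to marginal cost: 193.5 − Q = 145.5 + Q, so Q = 24. From demand, P = 181.5.
CS = ½·(193.5 − 181.5)·24 = 144.
PS = P·Q − VC(Q) = 181.5·24 − (145.5·24 + ½·1·24²) = 576.
Share captured = PS/TS = 576/720 = 0.8.

PS/TS = 0.8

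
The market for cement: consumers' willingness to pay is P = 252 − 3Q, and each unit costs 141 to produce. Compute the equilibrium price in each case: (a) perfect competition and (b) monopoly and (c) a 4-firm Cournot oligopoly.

Competition: P = 141; Monopoly: P = 196.5; Cournot: P = 163.2

Competitive firms price at marginal cost: P = 141, giving Q = 37.
Monopoly sets MR = MC: 252 − 6Q = 141 ⇒ Q = 18.5, P = 252 − 3·18.5 = 196.5.
Cournot with 4 identical firms: the symmetric best-response condition is 252 − 15q = 141. Each firm produces q = 7.4, total output Q = 29.6, price P = 163.2.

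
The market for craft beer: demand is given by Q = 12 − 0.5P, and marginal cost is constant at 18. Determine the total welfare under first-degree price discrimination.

Inverting demand: P = 24 − 2Q.
With perfect price discrimination, output is the efficient level Q = 3 (where demand meets MC), but every buyer pays their willingness to pay: CS = 0 and PS = total surplus.
TS = 9 (equal to competitive TS).

TS = 9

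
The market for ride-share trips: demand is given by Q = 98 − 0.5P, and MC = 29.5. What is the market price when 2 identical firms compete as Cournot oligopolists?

Inverting demand: P = 196 − 2Q.
With 2 symmetric Cournot firms, each firm's FOC gives 196 − 6q = 29.5, so q = 27.75, Q = 2·27.75 = 55.5, and P = 85.

P = 85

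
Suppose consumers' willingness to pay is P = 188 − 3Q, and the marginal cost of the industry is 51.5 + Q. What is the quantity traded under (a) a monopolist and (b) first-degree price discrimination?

Monopoly: Q = 19.5; Perfect PD: Q = 34.125

Monopoly sets MR = MC: 188 − 6Q = 51.5 + Q ⇒ Q = 19.5, P = 188 − 3·19.5 = 129.5.
Under first-degree price discrimination the firm charges each unit its demand price and produces up to where P = MC, i.e. Q = 34.125. Consumer surplus is zero; producer surplus equals total surplus.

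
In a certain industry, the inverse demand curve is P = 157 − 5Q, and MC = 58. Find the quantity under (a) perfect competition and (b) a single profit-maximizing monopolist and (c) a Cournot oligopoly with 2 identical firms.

Competition: Q = 19.8; Monopoly: Q = 9.9; Cournot: Q = 13.2

Under competition P = MC = 58, so Q = (157 − 58)/5 = 19.8.
Monopoly sets MR = MC: 157 − 10Q = 58 ⇒ Q = 9.9, P = 157 − 5·9.9 = 107.5.
In a 2-firm Cournot equilibrium, symmetry and the first-order condition give q = (157 − 58)/(15) = 6.6. So Q = 13.2 and P = 91.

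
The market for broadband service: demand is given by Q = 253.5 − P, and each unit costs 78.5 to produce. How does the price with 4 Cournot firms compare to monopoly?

Cournot: P = 113.5; Monopoly: P = 166

Inverting demand: P = 253.5 − Q.
With 4 symmetric Cournot firms, each firm's FOC gives 253.5 − 5q = 78.5, so q = 35, Q = 4·35 = 140, and P = 113.5.
Monopoly sets MR = MC: 253.5 − 2Q = 78.5 ⇒ Q = 87.5, P = 253.5 − 87.5 = 166.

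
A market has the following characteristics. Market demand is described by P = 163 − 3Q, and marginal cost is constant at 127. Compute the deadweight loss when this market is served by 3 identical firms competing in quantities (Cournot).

Perfect competition: P = MC = 127, so 163 − 3Q = 127 and Q = 12.
In a 3-firm Cournot equilibrium, symmetry and the first-order condition give q = (163 − 127)/(12) = 3. So Q = 9 and P = 136.
DWL is the triangle between Q = 9 and Q = 12: ½·(12 − 9)·(136 − 127) = 13.5.

DWL = 13.5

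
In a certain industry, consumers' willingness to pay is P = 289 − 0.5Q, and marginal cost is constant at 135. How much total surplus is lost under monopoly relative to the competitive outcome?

Under competition P = MC = 135, so Q = (289 − 135)/0.5 = 308.
A monopolist chooses Q where MR = MC. MR = 289 − Q; setting this equal to 135 gives Q = 154 and P = 212.
DWL is the triangle between Q = 154 and Q = 308: ½·(308 − 154)·(212 − 135) = 5929.

DWL = 5929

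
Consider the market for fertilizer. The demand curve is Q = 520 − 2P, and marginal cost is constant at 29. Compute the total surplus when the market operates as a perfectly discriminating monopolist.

TS = 53361

Inverting demand: P = 260 − 0.5Q.
With perfect price discrimination, output is the efficient level Q = 462 (where demand meets MC), but every buyer pays their willingness to pay: CS = 0 and PS = total surplus.
TS = 53361 (equal to competitive TS).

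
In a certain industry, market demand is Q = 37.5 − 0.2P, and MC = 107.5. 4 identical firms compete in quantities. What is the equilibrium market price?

Inverting demand: P = 187.5 − 5Q.
In a 4-firm Cournot equilibrium, symmetry and the first-order condition give q = (187.5 − 107.5)/(25) = 3.2. So Q = 12.8 and P = 123.5.

P = 123.5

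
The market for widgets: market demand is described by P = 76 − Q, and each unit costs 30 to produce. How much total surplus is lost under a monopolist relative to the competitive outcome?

Competitive firms price at marginal cost: P = 30, giving Q = 46.
Monopoly sets MR = MC: 76 − 2Q = 30 ⇒ Q = 23, P = 76 − 23 = 53.
DWL is the triangle between Q = 23 and Q = 46: ½·(46 − 23)·(53 − 30) = 264.5.

DWL = 264.5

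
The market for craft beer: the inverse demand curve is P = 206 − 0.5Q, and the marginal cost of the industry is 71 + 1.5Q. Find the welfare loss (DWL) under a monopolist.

Under competition P = MC: 206 − 0.5Q = 71 + 1.5Q ⇒ Q = 67.5, P = 172.25.
The monopolist equates marginal revenue to marginal cost: 206 − Q = 71 + 1.5Q, so Q = 54. From demand, P = 179.
CS = ½·(206 − 172.25)·67.5 = 18225/16; PS = (172.25·67.5 − 71·67.5 − ½·1.5·67.5²) = 54675/16; TS = 4556.25.
CS = ½·(206 − 179)·54 = 729; PS = (179·54 − 71·54 − ½·1.5·54²) = 3645; TS = 4374.
DWL = 4556.25 − 4374 = 182.25.

DWL = 182.25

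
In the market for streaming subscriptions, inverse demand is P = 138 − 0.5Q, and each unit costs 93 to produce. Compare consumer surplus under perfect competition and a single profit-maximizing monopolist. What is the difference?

CS falls by 1518.75

Competitive firms price at marginal cost: P = 93, giving Q = 90.
CS = ½·(138 − 93)·90 = 2025.
The monopolist equates marginal revenue to marginal cost: 138 − Q = 93, so Q = 45. From demand, P = 115.5.
CS = ½·(138 − 115.5)·45 = 506.25.
Change in consumer surplus: 506.25 − 2025 = −1518.75.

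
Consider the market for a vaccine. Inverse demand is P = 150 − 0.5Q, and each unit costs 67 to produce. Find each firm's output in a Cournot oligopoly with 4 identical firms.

q_i = 33.2

With 4 symmetric Cournot firms, each firm's FOC gives 150 − 2.5q = 67, so q = 33.2, Q = 4·33.2 = 132.8, and P = 83.6.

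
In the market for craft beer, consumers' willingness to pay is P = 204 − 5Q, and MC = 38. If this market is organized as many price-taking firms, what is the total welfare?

Perfect competition: P = MC = 38, so 204 − 5Q = 38 and Q = 33.2.
CS = ½·(204 − 38)·33.2 = 2755.6; PS = (38 − 38)·33.2 = 0; TS = 2755.6.

TS = 2755.6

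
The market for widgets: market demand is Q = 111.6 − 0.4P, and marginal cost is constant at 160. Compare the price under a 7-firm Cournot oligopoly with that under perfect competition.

Cournot: P = 174.875; Competition: P = 160

Inverting demand: P = 279 − 2.5Q.
In a 7-firm Cournot equilibrium, symmetry and the first-order condition give q = (279 − 160)/(20) = 5.95. So Q = 41.65 and P = 174.875.
Under competition P = MC = 160, so Q = (279 − 160)/2.5 = 47.6.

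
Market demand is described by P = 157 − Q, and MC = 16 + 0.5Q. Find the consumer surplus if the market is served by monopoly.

Monopoly sets MR = MC: 157 − 2Q = 16 + 0.5Q ⇒ Q = 56.4, P = 157 − 56.4 = 100.6.
CS = ½·(157 − 100.6)·56.4 = 1590.48.

CS = 1590.48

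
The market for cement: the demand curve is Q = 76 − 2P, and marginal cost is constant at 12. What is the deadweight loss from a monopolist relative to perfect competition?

Inverting demand: P = 38 − 0.5Q.
Under competition P = MC = 12, so Q = (38 − 12)/0.5 = 52.
The monopolist equates marginal revenue to marginal cost: 38 − Q = 12, so Q = 26. From demand, P = 25.
DWL is the triangle between Q = 26 and Q = 52: ½·(52 − 26)·(25 − 12) = 169.

DWL = 169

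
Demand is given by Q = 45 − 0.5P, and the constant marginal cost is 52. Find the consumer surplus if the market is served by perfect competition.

CS = 361

Inverting demand: P = 90 − 2Q.
Perfect competition: P = MC = 52, so 90 − 2Q = 52 and Q = 19.
CS = ½·(90 − 52)·19 = 361.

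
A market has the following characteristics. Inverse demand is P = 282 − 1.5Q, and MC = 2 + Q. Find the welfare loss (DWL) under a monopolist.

DWL = 2205

Competitive equilibrium sets price equal to marginal cost: 282 − 1.5Q = 2 + Q, so Q = 112 and P = 114.
Monopoly sets MR = MC: 282 − 3Q = 2 + Q ⇒ Q = 70, P = 282 − 1.5·70 = 177.
CS = ½·(282 − 114)·112 = 9408; PS = (114·112 − 2·112 − ½·1·112²) = 6272; TS = 15680.
CS = ½·(282 − 177)·70 = 3675; PS = (177·70 − 2·70 − ½·1·70²) = 9800; TS = 13475.
DWL = 15680 − 13475 = 2205.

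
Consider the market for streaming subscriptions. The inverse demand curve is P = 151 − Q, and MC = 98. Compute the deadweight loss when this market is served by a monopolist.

Perfect competition: P = MC = 98, so 151 − Q = 98 and Q = 53.
A monopolist chooses Q where MR = MC. MR = 151 − 2Q; setting this equal to 98 gives Q = 26.5 and P = 124.5.
DWL is the triangle between Q = 26.5 and Q = 53: ½·(53 − 26.5)·(124.5 − 98) = 351.125.

DWL = 351.125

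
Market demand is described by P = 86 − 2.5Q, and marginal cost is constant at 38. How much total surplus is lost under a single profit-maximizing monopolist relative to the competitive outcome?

DWL = 115.2

Competitive firms price at marginal cost: P = 38, giving Q = 19.2.
A monopolist chooses Q where MR = MC. MR = 86 − 5Q; setting this equal to 38 gives Q = 9.6 and P = 62.
DWL is the triangle between Q = 9.6 and Q = 19.2: ½·(19.2 − 9.6)·(62 − 38) = 115.2.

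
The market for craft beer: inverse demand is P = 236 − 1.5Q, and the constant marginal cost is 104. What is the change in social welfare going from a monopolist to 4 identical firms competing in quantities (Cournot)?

The monopolist equates marginal revenue to marginal cost: 236 − 3Q = 104, so Q = 44. From demand, P = 170.
CS = ½·(236 − 170)·44 = 1452; PS = (170 − 104)·44 = 2904; TS = 4356.
With 4 symmetric Cournot firms, each firm's FOC gives 236 − 7.5q = 104, so q = 17.6, Q = 4·17.6 = 70.4, and P = 130.4.
CS = ½·(236 − 130.4)·70.4 = 3717.12; PS = (130.4 − 104)·70.4 = 1858.56; TS = 5575.68.
Change in social welfare: 5575.68 − 4356 = 1219.68.

Social welfare rises by 1219.68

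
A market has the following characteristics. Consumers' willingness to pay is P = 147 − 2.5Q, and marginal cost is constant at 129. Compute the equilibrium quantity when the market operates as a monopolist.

A monopolist chooses Q where MR = MC. MR = 147 − 5Q; setting this equal to 129 gives Q = 3.6 and P = 138.

Q = 3.6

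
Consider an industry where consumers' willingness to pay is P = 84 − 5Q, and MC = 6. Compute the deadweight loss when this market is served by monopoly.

DWL = 152.1

Under competition P = MC = 6, so Q = (84 − 6)/5 = 15.6.
Monopoly sets MR = MC: 84 − 10Q = 6 ⇒ Q = 7.8, P = 84 − 5·7.8 = 45.
DWL is the triangle between Q = 7.8 and Q = 15.6: ½·(15.6 − 7.8)·(45 − 6) = 152.1.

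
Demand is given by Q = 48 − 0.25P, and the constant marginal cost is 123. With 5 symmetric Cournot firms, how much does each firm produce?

Inverting demand: P = 192 − 4Q.
In a 5-firm Cournot equilibrium, symmetry and the first-order condition give q = (192 − 123)/(24) = 2.875. So Q = 14.375 and P = 134.5.

q_i = 2.875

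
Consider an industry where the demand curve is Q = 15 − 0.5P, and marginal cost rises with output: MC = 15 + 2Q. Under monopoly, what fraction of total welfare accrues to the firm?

Inverting demand: P = 30 − 2Q.
Monopoly sets MR = MC: 30 − 4Q = 15 + 2Q ⇒ Q = 2.5, P = 30 − 2·2.5 = 25.
CS = ½·(30 − 25)·2.5 = 6.25.
PS = P·Q − VC(Q) = 25·2.5 − (15·2.5 + ½·2·2.5²) = 18.75.
Share captured = PS/TS = 18.75/25 = 0.75.

PS/TS = 0.75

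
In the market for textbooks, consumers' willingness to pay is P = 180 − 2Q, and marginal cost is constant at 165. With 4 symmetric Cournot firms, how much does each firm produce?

q_i = 1.5

With 4 symmetric Cournot firms, each firm's FOC gives 180 − 10q = 165, so q = 1.5, Q = 4·1.5 = 6, and P = 168.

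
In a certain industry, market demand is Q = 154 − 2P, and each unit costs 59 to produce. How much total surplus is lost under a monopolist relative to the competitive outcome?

DWL = 81

Inverting demand: P = 77 − 0.5Q.
Perfect competition: P = MC = 59, so 77 − 0.5Q = 59 and Q = 36.
A monopolist chooses Q where MR = MC. MR = 77 − Q; setting this equal to 59 gives Q = 18 and P = 68.
DWL is the triangle between Q = 18 and Q = 36: ½·(36 − 18)·(68 − 59) = 81.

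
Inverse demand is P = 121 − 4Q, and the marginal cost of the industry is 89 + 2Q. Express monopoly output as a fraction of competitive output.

Q_m/Q_c = 0.6

The monopolist equates marginal revenue to marginal cost: 121 − 8Q = 89 + 2Q, so Q = 3.2. From demand, P = 108.2.
Under competition P = MC: 121 − 4Q = 89 + 2Q ⇒ Q = 16/3, P = 299/3.
Ratio Q_m/Q_c = 3.2/(16/3) = 0.6.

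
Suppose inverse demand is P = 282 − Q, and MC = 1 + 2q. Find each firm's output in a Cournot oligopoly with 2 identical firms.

q_i = 56.2

With 2 symmetric Cournot firms, each firm's FOC gives 282 − 3q = 1 + 2q, so q = 56.2, Q = 2·56.2 = 112.4, and P = 169.6.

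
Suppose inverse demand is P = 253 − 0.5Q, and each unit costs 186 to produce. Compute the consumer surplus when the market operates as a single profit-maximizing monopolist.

CS = 1122.25

Monopoly sets MR = MC: 253 − Q = 186 ⇒ Q = 67, P = 253 − 0.5·67 = 219.5.
CS = ½·(253 − 219.5)·67 = 1122.25.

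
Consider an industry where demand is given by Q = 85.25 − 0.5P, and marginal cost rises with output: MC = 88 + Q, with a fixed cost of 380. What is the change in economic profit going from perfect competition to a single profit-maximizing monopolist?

π rises by 302.5

Inverting demand: P = 170.5 − 2Q.
Under competition P = MC: 170.5 − 2Q = 88 + Q ⇒ Q = 27.5, P = 115.5.
Profit = 115.5·27.5 − (88·27.5 + ½·1·27.5²) − 380 = −1.875.
Monopoly sets MR = MC: 170.5 − 4Q = 88 + Q ⇒ Q = 16.5, P = 170.5 − 2·16.5 = 137.5.
Profit = 137.5·16.5 − (88·16.5 + ½·1·16.5²) − 380 = 300.625.
Change in economic profit: 300.625 − −1.875 = 302.5.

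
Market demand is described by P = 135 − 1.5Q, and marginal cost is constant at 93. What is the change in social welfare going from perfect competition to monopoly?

Under competition P = MC = 93, so Q = (135 − 93)/1.5 = 28.
CS = ½·(135 − 93)·28 = 588; PS = (93 − 93)·28 = 0; TS = 588.
A monopolist chooses Q where MR = MC. MR = 135 − 3Q; setting this equal to 93 gives Q = 14 and P = 114.
CS = ½·(135 − 114)·14 = 147; PS = (114 − 93)·14 = 294; TS = 441.
Change in social welfare: 441 − 588 = −147.

TS falls by 147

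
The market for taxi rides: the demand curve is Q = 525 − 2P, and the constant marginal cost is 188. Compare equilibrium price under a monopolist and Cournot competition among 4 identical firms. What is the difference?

Inverting demand: P = 262.5 − 0.5Q.
The monopolist equates marginal revenue to marginal cost: 262.5 − Q = 188, so Q = 74.5. From demand, P = 225.25.
With 4 symmetric Cournot firms, each firm's FOC gives 262.5 − 2.5q = 188, so q = 29.8, Q = 4·29.8 = 119.2, and P = 202.9.
Change in equilibrium price: 202.9 − 225.25 = −22.35.

Equilibrium price falls by 22.35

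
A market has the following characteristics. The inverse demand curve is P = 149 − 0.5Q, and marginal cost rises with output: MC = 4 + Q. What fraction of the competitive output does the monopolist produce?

Monopoly sets MR = MC: 149 − Q = 4 + Q ⇒ Q = 72.5, P = 149 − 0.5·72.5 = 112.75.
Competitive equilibrium sets price equal to marginal cost: 149 − 0.5Q = 4 + Q, so Q = 290/3 and P = 302/3.
Ratio Q_m/Q_c = 72.5/(290/3) = 0.75.

Q_m/Q_c = 0.75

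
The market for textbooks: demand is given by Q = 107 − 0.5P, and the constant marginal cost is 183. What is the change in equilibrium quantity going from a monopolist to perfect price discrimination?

Inverting demand: P = 214 − 2Q.
The monopolist equates marginal revenue to marginal cost: 214 − 4Q = 183, so Q = 7.75. From demand, P = 198.5.
A perfectly discriminating monopolist sells every unit with P(Q) ≥ MC(Q), so output equals the competitive quantity Q = 15.5. Each buyer pays their reservation price, so CS = 0 and the firm captures all surplus.
Change in equilibrium quantity: 15.5 − 7.75 = 7.75.

Equilibrium quantity rises by 7.75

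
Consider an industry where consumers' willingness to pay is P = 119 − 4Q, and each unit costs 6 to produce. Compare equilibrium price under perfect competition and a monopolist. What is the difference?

Equilibrium price rises by 56.5

Perfect competition: P = MC = 6, so 119 − 4Q = 6 and Q = 28.25.
The monopolist equates marginal revenue to marginal cost: 119 − 8Q = 6, so Q = 14.125. From demand, P = 62.5.
Change in equilibrium price: 62.5 − 6 = 56.5.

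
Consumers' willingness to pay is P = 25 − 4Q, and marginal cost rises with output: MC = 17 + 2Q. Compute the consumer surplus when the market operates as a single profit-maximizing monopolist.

Monopoly sets MR = MC: 25 − 8Q = 17 + 2Q ⇒ Q = 0.8, P = 25 − 4·0.8 = 21.8.
CS = ½·(25 − 21.8)·0.8 = 1.28.

CS = 1.28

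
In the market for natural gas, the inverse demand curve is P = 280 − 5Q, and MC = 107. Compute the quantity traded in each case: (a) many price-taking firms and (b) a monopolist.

Under competition P = MC = 107, so Q = (280 − 107)/5 = 34.6.
Monopoly sets MR = MC: 280 − 10Q = 107 ⇒ Q = 17.3, P = 280 − 5·17.3 = 193.5.

Competition: Q = 34.6; Monopoly: Q = 17.3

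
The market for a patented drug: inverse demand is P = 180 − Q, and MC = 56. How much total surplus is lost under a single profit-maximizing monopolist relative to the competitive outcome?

Competitive firms price at marginal cost: P = 56, giving Q = 124.
The monopolist equates marginal revenue to marginal cost: 180 − 2Q = 56, so Q = 62. From demand, P = 118.
DWL is the triangle between Q = 62 and Q = 124: ½·(124 − 62)·(118 − 56) = 1922.

DWL = 1922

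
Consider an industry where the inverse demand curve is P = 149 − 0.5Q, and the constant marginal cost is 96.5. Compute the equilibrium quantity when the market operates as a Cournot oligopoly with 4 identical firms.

With 4 symmetric Cournot firms, each firm's FOC gives 149 − 2.5q = 96.5, so q = 21, Q = 4·21 = 84, and P = 107.

Q = 84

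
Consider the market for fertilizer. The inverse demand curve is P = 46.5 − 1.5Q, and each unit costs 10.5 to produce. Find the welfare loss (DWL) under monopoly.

DWL = 108

Perfect competition: P = MC = 10.5, so 46.5 − 1.5Q = 10.5 and Q = 24.
Monopoly sets MR = MC: 46.5 − 3Q = 10.5 ⇒ Q = 12, P = 46.5 − 1.5·12 = 28.5.
DWL is the triangle between Q = 12 and Q = 24: ½·(24 − 12)·(28.5 − 10.5) = 108.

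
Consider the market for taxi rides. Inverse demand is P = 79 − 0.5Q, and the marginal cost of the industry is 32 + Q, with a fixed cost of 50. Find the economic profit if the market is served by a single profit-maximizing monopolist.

The monopolist equates marginal revenue to marginal cost: 79 − Q = 32 + Q, so Q = 23.5. From demand, P = 67.25.
Profit = 67.25·23.5 − (32·23.5 + ½·1·23.5²) − 50 = 502.25.

Profit = 502.25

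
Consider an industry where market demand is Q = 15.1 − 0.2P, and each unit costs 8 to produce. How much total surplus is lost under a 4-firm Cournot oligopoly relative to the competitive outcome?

DWL = 18.225

Inverting demand: P = 75.5 − 5Q.
Under competition P = MC = 8, so Q = (75.5 − 8)/5 = 13.5.
With 4 symmetric Cournot firms, each firm's FOC gives 75.5 − 25q = 8, so q = 2.7, Q = 4·2.7 = 10.8, and P = 21.5.
DWL is the triangle between Q = 10.8 and Q = 13.5: ½·(13.5 − 10.8)·(21.5 − 8) = 18.225.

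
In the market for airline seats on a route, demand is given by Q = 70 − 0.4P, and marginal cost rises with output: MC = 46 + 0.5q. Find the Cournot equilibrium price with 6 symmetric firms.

Inverting demand: P = 175 − 2.5Q.
In a 6-firm Cournot equilibrium, symmetry and the first-order condition give q = (175 − 46)/(18) = 43/6. So Q = 43 and P = 67.5.

P = 67.5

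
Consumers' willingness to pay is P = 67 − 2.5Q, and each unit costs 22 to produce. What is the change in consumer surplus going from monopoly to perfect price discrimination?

A monopolist chooses Q where MR = MC. MR = 67 − 5Q; setting this equal to 22 gives Q = 9 and P = 44.5.
CS = ½·(67 − 44.5)·9 = 101.25.
Under first-degree price discrimination the firm charges each unit its demand price and produces up to where P = MC, i.e. Q = 18. Consumer surplus is zero; producer surplus equals total surplus.
CS = 0.
Change in consumer surplus: 0 − 101.25 = −101.25.

CS falls by 101.25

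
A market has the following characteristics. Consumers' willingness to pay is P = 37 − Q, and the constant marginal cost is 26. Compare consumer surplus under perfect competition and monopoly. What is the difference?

Perfect competition: P = MC = 26, so 37 − Q = 26 and Q = 11.
CS = ½·(37 − 26)·11 = 60.5.
A monopolist chooses Q where MR = MC. MR = 37 − 2Q; setting this equal to 26 gives Q = 5.5 and P = 31.5.
CS = ½·(37 − 31.5)·5.5 = 15.125.
Change in consumer surplus: 15.125 − 60.5 = −45.375.

CS falls by 45.375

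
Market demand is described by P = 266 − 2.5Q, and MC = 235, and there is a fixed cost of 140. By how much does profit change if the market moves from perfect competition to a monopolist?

π rises by 96.1

Perfect competition: P = MC = 235, so 266 − 2.5Q = 235 and Q = 12.4.
Profit = (235 − 235)·12.4 − 140 = −140.
A monopolist chooses Q where MR = MC. MR = 266 − 5Q; setting this equal to 235 gives Q = 6.2 and P = 250.5.
Profit = (250.5 − 235)·6.2 − 140 = −43.9.
Change in profit: −43.9 − −140 = 96.1.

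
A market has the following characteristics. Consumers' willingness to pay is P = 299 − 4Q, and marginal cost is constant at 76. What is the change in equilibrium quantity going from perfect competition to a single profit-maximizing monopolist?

Equilibrium quantity falls by 27.875

Under competition P = MC = 76, so Q = (299 − 76)/4 = 55.75.
Monopoly sets MR = MC: 299 − 8Q = 76 ⇒ Q = 27.875, P = 299 − 4·27.875 = 187.5.
Change in equilibrium quantity: 27.875 − 55.75 = −27.875.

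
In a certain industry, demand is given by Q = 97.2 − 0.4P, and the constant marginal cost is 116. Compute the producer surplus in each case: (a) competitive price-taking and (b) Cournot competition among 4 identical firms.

Inverting demand: P = 243 − 2.5Q.
Perfect competition: P = MC = 116, so 243 − 2.5Q = 116 and Q = 50.8.
PS = (116 − 116)·50.8 = 0.
Cournot with 4 identical firms: the symmetric best-response condition is 243 − 12.5q = 116. Each firm produces q = 10.16, total output Q = 40.64, price P = 141.4.
PS = (141.4 − 116)·40.64 = 1032.256.

Competition: PS = 0; Cournot: PS = 1032.256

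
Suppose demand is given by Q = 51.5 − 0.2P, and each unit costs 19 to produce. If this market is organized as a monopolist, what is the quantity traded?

Q = 23.85

Inverting demand: P = 257.5 − 5Q.
The monopolist equates marginal revenue to marginal cost: 257.5 − 10Q = 19, so Q = 23.85. From demand, P = 138.25.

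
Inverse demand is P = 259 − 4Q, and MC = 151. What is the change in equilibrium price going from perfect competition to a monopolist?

Perfect competition: P = MC = 151, so 259 − 4Q = 151 and Q = 27.
The monopolist equates marginal revenue to marginal cost: 259 − 8Q = 151, so Q = 13.5. From demand, P = 205.
Change in equilibrium price: 205 − 151 = 54.

Equilibrium price rises by 54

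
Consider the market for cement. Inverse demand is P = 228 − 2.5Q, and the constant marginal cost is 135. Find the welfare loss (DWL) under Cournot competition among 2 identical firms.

Under competition P = MC = 135, so Q = (228 − 135)/2.5 = 37.2.
In a 2-firm Cournot equilibrium, symmetry and the first-order condition give q = (228 − 135)/(7.5) = 12.4. So Q = 24.8 and P = 166.
DWL is the triangle between Q = 24.8 and Q = 37.2: ½·(37.2 − 24.8)·(166 − 135) = 192.2.

DWL = 192.2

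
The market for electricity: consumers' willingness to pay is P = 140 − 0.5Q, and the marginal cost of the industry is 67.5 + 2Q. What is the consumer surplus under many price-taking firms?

CS = 210.25

Competitive equilibrium sets price equal to marginal cost: 140 − 0.5Q = 67.5 + 2Q, so Q = 29 and P = 125.5.
CS = ½·(140 − 125.5)·29 = 210.25.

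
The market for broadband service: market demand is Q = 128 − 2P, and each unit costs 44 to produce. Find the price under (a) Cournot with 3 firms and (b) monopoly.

Cournot: P = 49; Monopoly: P = 54

Inverting demand: P = 64 − 0.5Q.
Cournot with 3 identical firms: the symmetric best-response condition is 64 − 2q = 44. Each firm produces q = 10, total output Q = 30, price P = 49.
The monopolist equates marginal revenue to marginal cost: 64 − Q = 44, so Q = 20. From demand, P = 54.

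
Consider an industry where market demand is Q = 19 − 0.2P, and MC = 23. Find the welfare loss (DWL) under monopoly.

Inverting demand: P = 95 − 5Q.
Under competition P = MC = 23, so Q = (95 − 23)/5 = 14.4.
A monopolist chooses Q where MR = MC. MR = 95 − 10Q; setting this equal to 23 gives Q = 7.2 and P = 59.
DWL is the triangle between Q = 7.2 and Q = 14.4: ½·(14.4 − 7.2)·(59 − 23) = 129.6.

DWL = 129.6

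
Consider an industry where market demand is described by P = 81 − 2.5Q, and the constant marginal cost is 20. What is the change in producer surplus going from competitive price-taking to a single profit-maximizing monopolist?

Perfect competition: P = MC = 20, so 81 − 2.5Q = 20 and Q = 24.4.
PS = (20 − 20)·24.4 = 0.
Monopoly sets MR = MC: 81 − 5Q = 20 ⇒ Q = 12.2, P = 81 − 2.5·12.2 = 50.5.
PS = (50.5 − 20)·12.2 = 372.1.
Change in producer surplus: 372.1 − 0 = 372.1.

PS rises by 372.1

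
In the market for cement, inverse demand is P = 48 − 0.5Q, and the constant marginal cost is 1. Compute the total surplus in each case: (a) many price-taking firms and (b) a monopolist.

Competitive firms price at marginal cost: P = 1, giving Q = 94.
CS = ½·(48 − 1)·94 = 2209; PS = (1 − 1)·94 = 0; TS = 2209.
The monopolist equates marginal revenue to marginal cost: 48 − Q = 1, so Q = 47. From demand, P = 24.5.
CS = ½·(48 − 24.5)·47 = 552.25; PS = (24.5 − 1)·47 = 1104.5; TS = 1656.75.

Competition: TS = 2209; Monopoly: TS = 1656.75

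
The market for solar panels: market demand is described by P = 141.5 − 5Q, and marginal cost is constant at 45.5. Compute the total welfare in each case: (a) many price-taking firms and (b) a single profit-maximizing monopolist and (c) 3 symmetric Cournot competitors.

Perfect competition: P = MC = 45.5, so 141.5 − 5Q = 45.5 and Q = 19.2.
CS = ½·(141.5 − 45.5)·19.2 = 921.6; PS = (45.5 − 45.5)·19.2 = 0; TS = 921.6.
The monopolist equates marginal revenue to marginal cost: 141.5 − 10Q = 45.5, so Q = 9.6. From demand, P = 93.5.
CS = ½·(141.5 − 93.5)·9.6 = 230.4; PS = (93.5 − 45.5)·9.6 = 460.8; TS = 691.2.
Cournot with 3 identical firms: the symmetric best-response condition is 141.5 − 20q = 45.5. Each firm produces q = 4.8, total output Q = 14.4, price P = 69.5.
CS = ½·(141.5 − 69.5)·14.4 = 518.4; PS = (69.5 − 45.5)·14.4 = 345.6; TS = 864.

Competition: TS = 921.6; Monopoly: TS = 691.2; Cournot: TS = 864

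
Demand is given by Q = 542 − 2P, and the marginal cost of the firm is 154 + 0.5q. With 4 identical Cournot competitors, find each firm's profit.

Inverting demand: P = 271 − 0.5Q.
Cournot with 4 identical firms: the symmetric best-response condition is 271 − 2.5q = 154 + 0.5q. Each firm produces q = 39, total output Q = 156, price P = 193.
Each firm's profit = 193·39 − (154·39 + ½·0.5·39²) = 1140.75.

π_i = 1140.75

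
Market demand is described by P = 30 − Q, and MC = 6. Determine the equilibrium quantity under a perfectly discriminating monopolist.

Under first-degree price discrimination the firm charges each unit its demand price and produces up to where P = MC, i.e. Q = 24. Consumer surplus is zero; producer surplus equals total surplus.

Q = 24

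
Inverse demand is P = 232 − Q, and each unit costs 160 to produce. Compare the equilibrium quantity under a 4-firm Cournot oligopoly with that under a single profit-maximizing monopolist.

With 4 symmetric Cournot firms, each firm's FOC gives 232 − 5q = 160, so q = 14.4, Q = 4·14.4 = 57.6, and P = 174.4.
Monopoly sets MR = MC: 232 − 2Q = 160 ⇒ Q = 36, P = 232 − 36 = 196.

Cournot: Q = 57.6; Monopoly: Q = 36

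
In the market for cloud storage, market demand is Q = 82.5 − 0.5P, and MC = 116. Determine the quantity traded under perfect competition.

Q = 24.5

Inverting demand: P = 165 − 2Q.
Perfect competition: P = MC = 116, so 165 − 2Q = 116 and Q = 24.5.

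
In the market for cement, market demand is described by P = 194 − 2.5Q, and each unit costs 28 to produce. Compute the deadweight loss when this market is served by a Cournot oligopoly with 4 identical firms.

Competitive firms price at marginal cost: P = 28, giving Q = 66.4.
With 4 symmetric Cournot firms, each firm's FOC gives 194 − 12.5q = 28, so q = 13.28, Q = 4·13.28 = 53.12, and P = 61.2.
DWL is the triangle between Q = 53.12 and Q = 66.4: ½·(66.4 − 53.12)·(61.2 − 28) = 220.448.

DWL = 220.448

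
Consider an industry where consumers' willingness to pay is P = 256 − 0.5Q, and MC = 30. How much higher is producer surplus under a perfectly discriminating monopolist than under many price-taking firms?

Producer surplus rises by 51076

Perfect competition: P = MC = 30, so 256 − 0.5Q = 30 and Q = 452.
PS = (30 − 30)·452 = 0.
A perfectly discriminating monopolist sells every unit with P(Q) ≥ MC(Q), so output equals the competitive quantity Q = 452. Each buyer pays their reservation price, so CS = 0 and the firm captures all surplus.
PS = ½·(256 − 30)·452 = 51076.
Change in producer surplus: 51076 − 0 = 51076.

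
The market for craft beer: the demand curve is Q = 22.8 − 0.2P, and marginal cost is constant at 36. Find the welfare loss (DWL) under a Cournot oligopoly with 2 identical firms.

DWL = 67.6

Inverting demand: P = 114 − 5Q.
Competitive firms price at marginal cost: P = 36, giving Q = 15.6.
In a 2-firm Cournot equilibrium, symmetry and the first-order condition give q = (114 − 36)/(15) = 5.2. So Q = 10.4 and P = 62.
DWL is the triangle between Q = 10.4 and Q = 15.6: ½·(15.6 − 10.4)·(62 − 36) = 67.6.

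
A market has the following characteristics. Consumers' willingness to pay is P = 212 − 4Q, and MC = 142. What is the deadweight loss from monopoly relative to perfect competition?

DWL = 153.125

Perfect competition: P = MC = 142, so 212 − 4Q = 142 and Q = 17.5.
Monopoly sets MR = MC: 212 − 8Q = 142 ⇒ Q = 8.75, P = 212 − 4·8.75 = 177.
DWL is the triangle between Q = 8.75 and Q = 17.5: ½·(17.5 − 8.75)·(177 − 142) = 153.125.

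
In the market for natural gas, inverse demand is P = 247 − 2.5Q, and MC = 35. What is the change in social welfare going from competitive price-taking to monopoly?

Perfect competition: P = MC = 35, so 247 − 2.5Q = 35 and Q = 84.8.
CS = ½·(247 − 35)·84.8 = 8988.8; PS = (35 − 35)·84.8 = 0; TS = 8988.8.
A monopolist chooses Q where MR = MC. MR = 247 − 5Q; setting this equal to 35 gives Q = 42.4 and P = 141.
CS = ½·(247 − 141)·42.4 = 2247.2; PS = (141 − 35)·42.4 = 4494.4; TS = 6741.6.
Change in social welfare: 6741.6 − 8988.8 = −2247.2.

TS falls by 2247.2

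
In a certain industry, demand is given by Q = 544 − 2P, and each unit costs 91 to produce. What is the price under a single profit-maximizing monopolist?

Inverting demand: P = 272 − 0.5Q.
A monopolist chooses Q where MR = MC. MR = 272 − Q; setting this equal to 91 gives Q = 181 and P = 181.5.

P = 181.5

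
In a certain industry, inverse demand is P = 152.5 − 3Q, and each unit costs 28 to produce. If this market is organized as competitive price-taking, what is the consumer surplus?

CS = 2583.375

Perfect competition: P = MC = 28, so 152.5 − 3Q = 28 and Q = 41.5.
CS = ½·(152.5 − 28)·41.5 = 2583.375.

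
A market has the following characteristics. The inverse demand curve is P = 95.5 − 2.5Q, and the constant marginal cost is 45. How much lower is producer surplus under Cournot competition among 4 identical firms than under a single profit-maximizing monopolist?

PS falls by 91.809

A monopolist chooses Q where MR = MC. MR = 95.5 − 5Q; setting this equal to 45 gives Q = 10.1 and P = 70.25.
PS = (70.25 − 45)·10.1 = 255.025.
Cournot with 4 identical firms: the symmetric best-response condition is 95.5 − 12.5q = 45. Each firm produces q = 4.04, total output Q = 16.16, price P = 55.1.
PS = (55.1 − 45)·16.16 = 163.216.
Change in producer surplus: 163.216 − 255.025 = −91.809.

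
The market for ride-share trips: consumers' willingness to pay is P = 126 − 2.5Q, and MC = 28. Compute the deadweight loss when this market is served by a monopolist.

DWL = 480.2

Under competition P = MC = 28, so Q = (126 − 28)/2.5 = 39.2.
The monopolist equates marginal revenue to marginal cost: 126 − 5Q = 28, so Q = 19.6. From demand, P = 77.
DWL is the triangle between Q = 19.6 and Q = 39.2: ½·(39.2 − 19.6)·(77 − 28) = 480.2.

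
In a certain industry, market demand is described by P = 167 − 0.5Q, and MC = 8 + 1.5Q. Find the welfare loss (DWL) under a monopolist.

DWL = 252.81

Competitive equilibrium sets price equal to marginal cost: 167 − 0.5Q = 8 + 1.5Q, so Q = 79.5 and P = 127.25.
A monopolist chooses Q where MR = MC. MR = 167 − Q; setting this equal to 8 + 1.5Q gives Q = 63.6 and P = 135.2.
CS = ½·(167 − 127.25)·79.5 = 25281/16; PS = (127.25·79.5 − 8·79.5 − ½·1.5·79.5²) = 75843/16; TS = 6320.25.
CS = ½·(167 − 135.2)·63.6 = 1011.24; PS = (135.2·63.6 − 8·63.6 − ½·1.5·63.6²) = 5056.2; TS = 6067.44.
DWL = 6320.25 − 6067.44 = 252.81.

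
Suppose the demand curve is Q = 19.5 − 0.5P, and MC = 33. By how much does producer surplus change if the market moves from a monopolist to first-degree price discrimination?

Inverting demand: P = 39 − 2Q.
Monopoly sets MR = MC: 39 − 4Q = 33 ⇒ Q = 1.5, P = 39 − 2·1.5 = 36.
PS = (36 − 33)·1.5 = 4.5.
With perfect price discrimination, output is the efficient level Q = 3 (where demand meets MC), but every buyer pays their willingness to pay: CS = 0 and PS = total surplus.
PS = ½·(39 − 33)·3 = 9.
Change in producer surplus: 9 − 4.5 = 4.5.

PS rises by 4.5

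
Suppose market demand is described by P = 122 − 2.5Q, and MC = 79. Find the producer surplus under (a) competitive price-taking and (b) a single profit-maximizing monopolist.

Under competition P = MC = 79, so Q = (122 − 79)/2.5 = 17.2.
PS = (79 − 79)·17.2 = 0.
Monopoly sets MR = MC: 122 − 5Q = 79 ⇒ Q = 8.6, P = 122 − 2.5·8.6 = 100.5.
PS = (100.5 − 79)·8.6 = 184.9.

Competition: PS = 0; Monopoly: PS = 184.9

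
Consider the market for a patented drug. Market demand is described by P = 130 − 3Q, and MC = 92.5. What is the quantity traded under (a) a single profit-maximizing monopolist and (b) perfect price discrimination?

Monopoly: Q = 6.25; Perfect PD: Q = 12.5

The monopolist equates marginal revenue to marginal cost: 130 − 6Q = 92.5, so Q = 6.25. From demand, P = 111.25.
A perfectly discriminating monopolist sells every unit with P(Q) ≥ MC(Q), so output equals the competitive quantity Q = 12.5. Each buyer pays their reservation price, so CS = 0 and the firm captures all surplus.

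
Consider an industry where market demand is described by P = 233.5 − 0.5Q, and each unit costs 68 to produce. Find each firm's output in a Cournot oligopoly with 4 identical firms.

q_i = 66.2

With 4 symmetric Cournot firms, each firm's FOC gives 233.5 − 2.5q = 68, so q = 66.2, Q = 4·66.2 = 264.8, and P = 101.1.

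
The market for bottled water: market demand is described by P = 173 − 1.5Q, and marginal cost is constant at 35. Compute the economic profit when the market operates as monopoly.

Profit = 3174

Monopoly sets MR = MC: 173 − 3Q = 35 ⇒ Q = 46, P = 173 − 1.5·46 = 104.
Profit = (104 − 35)·46 = 3174.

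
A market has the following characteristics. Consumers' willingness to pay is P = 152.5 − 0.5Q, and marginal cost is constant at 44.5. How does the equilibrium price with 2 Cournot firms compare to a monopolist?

Cournot: P = 80.5; Monopoly: P = 98.5

In a 2-firm Cournot equilibrium, symmetry and the first-order condition give q = (152.5 − 44.5)/(1.5) = 72. So Q = 144 and P = 80.5.
Monopoly sets MR = MC: 152.5 − Q = 44.5 ⇒ Q = 108, P = 152.5 − 0.5·108 = 98.5.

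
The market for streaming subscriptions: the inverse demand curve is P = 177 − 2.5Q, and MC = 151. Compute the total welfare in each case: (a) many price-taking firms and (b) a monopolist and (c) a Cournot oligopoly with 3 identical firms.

Competition: TS = 135.2; Monopoly: TS = 101.4; Cournot: TS = 126.75

Competitive firms price at marginal cost: P = 151, giving Q = 10.4.
CS = ½·(177 − 151)·10.4 = 135.2; PS = (151 − 151)·10.4 = 0; TS = 135.2.
The monopolist equates marginal revenue to marginal cost: 177 − 5Q = 151, so Q = 5.2. From demand, P = 164.
CS = ½·(177 − 164)·5.2 = 33.8; PS = (164 − 151)·5.2 = 67.6; TS = 101.4.
In a 3-firm Cournot equilibrium, symmetry and the first-order condition give q = (177 − 151)/(10) = 2.6. So Q = 7.8 and P = 157.5.
CS = ½·(177 − 157.5)·7.8 = 76.05; PS = (157.5 − 151)·7.8 = 50.7; TS = 126.75.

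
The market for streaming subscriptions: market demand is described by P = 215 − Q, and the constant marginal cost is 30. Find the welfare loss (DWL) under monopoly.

Under competition P = MC = 30, so Q = (215 − 30)/1 = 185.
Monopoly sets MR = MC: 215 − 2Q = 30 ⇒ Q = 92.5, P = 215 − 92.5 = 122.5.
DWL is the triangle between Q = 92.5 and Q = 185: ½·(185 − 92.5)·(122.5 − 30) = 4278.125.

DWL = 4278.125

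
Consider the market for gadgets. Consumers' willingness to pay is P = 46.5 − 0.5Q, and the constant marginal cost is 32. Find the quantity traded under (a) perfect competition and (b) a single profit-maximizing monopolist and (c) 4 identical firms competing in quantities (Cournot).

Competition: Q = 29; Monopoly: Q = 14.5; Cournot: Q = 23.2

Perfect competition: P = MC = 32, so 46.5 − 0.5Q = 32 and Q = 29.
Monopoly sets MR = MC: 46.5 − Q = 32 ⇒ Q = 14.5, P = 46.5 − 0.5·14.5 = 39.25.
With 4 symmetric Cournot firms, each firm's FOC gives 46.5 − 2.5q = 32, so q = 5.8, Q = 4·5.8 = 23.2, and P = 34.9.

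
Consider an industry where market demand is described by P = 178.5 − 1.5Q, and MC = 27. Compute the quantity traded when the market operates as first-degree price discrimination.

A perfectly discriminating monopolist sells every unit with P(Q) ≥ MC(Q), so output equals the competitive quantity Q = 101. Each buyer pays their reservation price, so CS = 0 and the firm captures all surplus.

Q = 101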